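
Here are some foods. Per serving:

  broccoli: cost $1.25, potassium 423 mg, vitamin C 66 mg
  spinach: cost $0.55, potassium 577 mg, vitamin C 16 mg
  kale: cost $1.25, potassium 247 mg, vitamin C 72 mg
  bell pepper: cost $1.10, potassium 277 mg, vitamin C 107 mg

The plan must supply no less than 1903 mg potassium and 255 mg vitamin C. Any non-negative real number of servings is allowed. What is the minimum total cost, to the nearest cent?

Compare the cost at each extreme point of the feasible region.
broccoli only: max(1903/423, 255/66) = 4.499 servings → $5.62.
spinach only: max(1903/577, 255/16) = 15.94 servings → $8.77.
kale only: max(1903/247, 255/72) = 7.704 servings → $9.63.
bell pepper only: max(1903/277, 255/107) = 6.87 servings → $7.56.
broccoli + spinach with both tight: 3.726 servings and 0.5663 servings → $4.97.
broccoli + kale: intersection lies outside the first quadrant.
broccoli + bell pepper: intersection lies outside the first quadrant.
spinach + kale with both tight: 1.969 servings and 3.104 servings → $4.96.
spinach + bell pepper with both tight: 2.321 servings and 2.036 servings → $3.52.
kale + bell pepper with both targets exact would need a negative amount; discard.
So the least-cost plan costs $3.52.

$3.52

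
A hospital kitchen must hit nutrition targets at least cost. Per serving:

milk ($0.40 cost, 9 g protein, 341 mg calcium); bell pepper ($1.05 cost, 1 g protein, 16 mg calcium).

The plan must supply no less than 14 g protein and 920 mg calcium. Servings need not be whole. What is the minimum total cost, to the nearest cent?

$1.08

milk only: max(14/9, 920/341) = 2.698 servings → $1.08.
bell pepper only: max(14/1, 920/16) = 57.5 servings → $60.38.
milk + bell pepper: the both-tight solution has a negative serving — not a feasible corner.
Cheapest feasible corner: $1.08.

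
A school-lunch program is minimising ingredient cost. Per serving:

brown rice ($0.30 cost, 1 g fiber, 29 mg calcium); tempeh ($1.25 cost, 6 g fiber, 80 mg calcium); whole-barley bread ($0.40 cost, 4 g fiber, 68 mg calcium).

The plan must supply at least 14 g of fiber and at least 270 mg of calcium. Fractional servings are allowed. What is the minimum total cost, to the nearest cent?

$1.59

For a min-cost LP with two ≥-constraints, a basic feasible solution has at most two positive variables.
brown rice only: max(14/1, 270/29) = 14 servings → $4.20.
tempeh only: max(14/6, 270/80) = 3.375 servings → $4.22.
whole-barley bread only: max(14/4, 270/68) = 3.971 servings → $1.59.
brown rice + tempeh with both tight: 5.319 servings and 1.447 servings → $3.40.
brown rice + whole-barley bread with both tight: 2.667 servings and 2.833 servings → $1.93.
tempeh + whole-barley bread: the both-tight solution has a negative serving — not a feasible corner.
Cheapest feasible corner: $1.59.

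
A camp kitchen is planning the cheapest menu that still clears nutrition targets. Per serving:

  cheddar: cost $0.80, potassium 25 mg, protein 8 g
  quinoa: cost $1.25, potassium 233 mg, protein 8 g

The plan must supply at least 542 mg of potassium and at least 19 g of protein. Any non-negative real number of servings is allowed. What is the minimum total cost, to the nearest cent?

Minimising a linear cost over {potassium ≥ 542, protein ≥ 19, servings ≥ 0} — the optimum is at a vertex, using one or two foods.
cheddar only: max(542/25, 19/8) = 21.68 servings → $17.34.
quinoa only: max(542/233, 19/8) = 2.375 servings → $2.97.
cheddar + quinoa with both tight: 0.05469 servings and 2.32 servings → $2.94.
So the least-cost plan costs $2.94.

$2.94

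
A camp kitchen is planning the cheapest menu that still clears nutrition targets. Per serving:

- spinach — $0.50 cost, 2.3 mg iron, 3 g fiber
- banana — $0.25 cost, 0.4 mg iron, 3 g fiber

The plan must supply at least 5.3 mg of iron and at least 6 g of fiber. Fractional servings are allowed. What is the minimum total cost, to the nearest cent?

spinach only: max(5.3/2.3, 6/3) = 2.304 servings → $1.15.
banana only: max(5.3/0.4, 6/3) = 13.25 servings → $3.31.
spinach + banana: the both-tight solution has a negative serving — not a feasible corner.
So the least-cost plan costs $1.15.

$1.15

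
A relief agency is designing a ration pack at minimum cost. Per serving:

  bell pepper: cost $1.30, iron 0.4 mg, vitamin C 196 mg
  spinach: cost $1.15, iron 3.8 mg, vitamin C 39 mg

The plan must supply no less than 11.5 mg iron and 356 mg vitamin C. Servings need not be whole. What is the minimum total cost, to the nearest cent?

$4.94

This is a tiny linear program; its minimum lies at a vertex of the feasible set. List the vertices and price them.
bell pepper only: max(11.5/0.4, 356/196) = 28.75 servings → $37.38.
spinach only: max(11.5/3.8, 356/39) = 9.128 servings → $10.50.
bell pepper + spinach with both tight: 1.24 servings and 2.896 servings → $4.94.
Cheapest feasible corner: $4.94.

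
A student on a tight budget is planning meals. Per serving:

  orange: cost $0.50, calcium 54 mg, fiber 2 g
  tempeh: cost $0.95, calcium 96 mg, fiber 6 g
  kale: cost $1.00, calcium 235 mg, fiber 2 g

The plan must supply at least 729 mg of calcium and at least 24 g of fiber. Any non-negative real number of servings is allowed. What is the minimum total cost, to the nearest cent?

Minimising a linear cost over {calcium ≥ 729, fiber ≥ 24, servings ≥ 0} — the optimum is at a vertex, using one or two foods.
orange only: max(729/54, 24/2) = 13.5 servings → $6.75.
tempeh only: max(729/96, 24/6) = 7.594 servings → $7.21.
kale only: max(729/235, 24/2) = 12 servings → $12.00.
orange + tempeh: intersection lies outside the first quadrant.
orange + kale with both tight: 11.55 servings and 0.4475 servings → $6.22.
tempeh + kale with both tight: 3.433 servings and 1.7 servings → $4.96.
The minimum over all feasible corners is $4.96.

$4.96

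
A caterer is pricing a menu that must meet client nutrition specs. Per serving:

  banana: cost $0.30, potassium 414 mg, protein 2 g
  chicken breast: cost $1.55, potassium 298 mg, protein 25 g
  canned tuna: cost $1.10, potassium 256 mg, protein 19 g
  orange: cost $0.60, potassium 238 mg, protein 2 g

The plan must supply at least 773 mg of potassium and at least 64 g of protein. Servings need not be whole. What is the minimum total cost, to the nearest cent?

$3.71

Two binding constraints pin down two serving amounts, so the optimal mix uses at most two foods. The candidates are each food alone (scaled to the tighter of potassium/protein) and each pair with both constraints tight.
banana only: max(773/414, 64/2) = 32 servings → $9.60.
chicken breast only: max(773/298, 64/25) = 2.594 servings → $4.02.
canned tuna only: max(773/256, 64/19) = 3.368 servings → $3.71.
orange only: max(773/238, 64/2) = 32 servings → $19.20.
banana + chicken breast with both tight: 0.02594 servings and 2.558 servings → $3.97.
banana + canned tuna: intersection lies outside the first quadrant.
banana + orange: intersection lies outside the first quadrant.
chicken breast + canned tuna with both tight: 2.299 servings and 0.3428 servings → $3.94.
chicken breast + orange with both tight: 2.556 servings and 0.04725 servings → $3.99.
canned tuna + orange: the both-tight solution has a negative serving — not a feasible corner.
The minimum over all feasible corners is $3.71.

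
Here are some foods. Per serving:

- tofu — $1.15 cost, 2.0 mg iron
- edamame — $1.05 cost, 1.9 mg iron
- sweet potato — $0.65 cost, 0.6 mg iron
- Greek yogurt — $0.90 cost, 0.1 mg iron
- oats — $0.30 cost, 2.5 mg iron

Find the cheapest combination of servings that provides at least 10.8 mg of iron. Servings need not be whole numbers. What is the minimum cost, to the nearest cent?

Cost per mg of iron: oats $0.1200, edamame $0.5526, tofu $0.5750, sweet potato $1.0833, Greek yogurt $9.0000.
With no serving limits, use only oats: 10.8 mg / 2.5 mg = 4.32 servings × $0.30 = $1.30.

$1.30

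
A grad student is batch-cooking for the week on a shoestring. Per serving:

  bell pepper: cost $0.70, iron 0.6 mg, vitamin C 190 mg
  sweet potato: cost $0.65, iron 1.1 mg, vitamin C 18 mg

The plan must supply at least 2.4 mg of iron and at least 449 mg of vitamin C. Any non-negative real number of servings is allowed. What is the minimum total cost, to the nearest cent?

$2.20

Minimising a linear cost over {iron ≥ 2.4, vitamin C ≥ 449, servings ≥ 0} — the optimum is at a vertex, using one or two foods.
bell pepper only: max(2.4/0.6, 449/190) = 4 servings → $2.80.
sweet potato only: max(2.4/1.1, 449/18) = 24.94 servings → $16.21.
bell pepper + sweet potato with both tight: 2.274 servings and 0.9415 servings → $2.20.
So the least-cost plan costs $2.20.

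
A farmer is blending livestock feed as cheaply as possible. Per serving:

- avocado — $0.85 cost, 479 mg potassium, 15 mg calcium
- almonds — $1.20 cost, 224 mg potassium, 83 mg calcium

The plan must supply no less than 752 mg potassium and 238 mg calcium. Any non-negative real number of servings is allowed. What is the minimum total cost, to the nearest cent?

With two linear requirements the optimum uses one or two foods; enumerate the corners.
avocado only: max(752/479, 238/15) = 15.87 servings → $13.49.
almonds only: max(752/224, 238/83) = 3.357 servings → $4.03.
avocado + almonds with both tight: 0.2501 servings and 2.822 servings → $3.60.
So the least-cost plan costs $3.60.

$3.60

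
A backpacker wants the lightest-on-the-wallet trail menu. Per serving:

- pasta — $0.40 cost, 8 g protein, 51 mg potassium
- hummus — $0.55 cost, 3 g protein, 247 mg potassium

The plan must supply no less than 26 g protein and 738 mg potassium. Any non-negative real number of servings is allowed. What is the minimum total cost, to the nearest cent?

$2.30

At the optimum either one food covers both requirements or two foods hit both targets exactly; no other combination can be cheaper.
pasta only: max(26/8, 738/51) = 14.47 servings → $5.79.
hummus only: max(26/3, 738/247) = 8.667 servings → $4.77.
pasta + hummus with both tight: 2.308 servings and 2.511 servings → $2.30.
Cheapest feasible corner: $2.30.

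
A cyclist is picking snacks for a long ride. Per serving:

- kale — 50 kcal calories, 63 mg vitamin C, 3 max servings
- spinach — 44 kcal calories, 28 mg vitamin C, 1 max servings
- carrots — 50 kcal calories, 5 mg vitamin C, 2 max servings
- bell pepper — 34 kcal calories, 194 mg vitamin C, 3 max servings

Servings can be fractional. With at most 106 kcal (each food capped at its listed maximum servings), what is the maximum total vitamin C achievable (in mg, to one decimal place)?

Vitamin C per kcal: bell pepper 5.706, kale 1.26, spinach 0.6364, carrots 0.1.
Take 3 servings of bell pepper: uses 102 kcal, +582.0 mg vitamin C (running total 582.0 mg).
Take 0.08 servings of kale: uses 4 kcal, +5.0 mg vitamin C (running total 587.0 mg).
Greedy by best ratio exhausts the calories allowance optimally: 587.0 mg.

587.0 mg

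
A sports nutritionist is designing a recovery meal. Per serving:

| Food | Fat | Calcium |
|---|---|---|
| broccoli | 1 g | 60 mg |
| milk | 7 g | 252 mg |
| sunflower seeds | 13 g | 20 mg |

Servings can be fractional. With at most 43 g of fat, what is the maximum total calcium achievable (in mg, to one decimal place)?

2580.0 mg

Calcium per g fat: broccoli 60, milk 36, sunflower seeds 1.538.
With no serving limits, spend the whole fat allowance on broccoli: 43 g / 1 g × 60 mg = 2580.0 mg.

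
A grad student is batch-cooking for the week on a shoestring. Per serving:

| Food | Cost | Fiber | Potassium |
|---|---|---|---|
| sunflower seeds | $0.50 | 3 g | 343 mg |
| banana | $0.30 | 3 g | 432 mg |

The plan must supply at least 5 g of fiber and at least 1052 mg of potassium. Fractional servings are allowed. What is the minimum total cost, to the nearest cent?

$0.73

Two binding constraints pin down two serving amounts, so the optimal mix uses at most two foods. The candidates are each food alone (scaled to the tighter of fiber/potassium) and each pair with both constraints tight.
sunflower seeds only: max(5/3, 1052/343) = 3.067 servings → $1.53.
banana only: max(5/3, 1052/432) = 2.435 servings → $0.73.
sunflower seeds + banana with both targets exact would need a negative amount; discard.
The minimum over all feasible corners is $0.73.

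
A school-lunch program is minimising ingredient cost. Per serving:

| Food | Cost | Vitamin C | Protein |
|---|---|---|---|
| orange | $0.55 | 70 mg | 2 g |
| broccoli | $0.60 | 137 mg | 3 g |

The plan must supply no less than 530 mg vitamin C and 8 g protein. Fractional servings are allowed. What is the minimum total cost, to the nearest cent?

orange only: max(530/70, 8/2) = 7.571 servings → $4.16.
broccoli only: max(530/137, 8/3) = 3.869 servings → $2.32.
orange + broccoli with both targets exact would need a negative amount; discard.
So the least-cost plan costs $2.32.

$2.32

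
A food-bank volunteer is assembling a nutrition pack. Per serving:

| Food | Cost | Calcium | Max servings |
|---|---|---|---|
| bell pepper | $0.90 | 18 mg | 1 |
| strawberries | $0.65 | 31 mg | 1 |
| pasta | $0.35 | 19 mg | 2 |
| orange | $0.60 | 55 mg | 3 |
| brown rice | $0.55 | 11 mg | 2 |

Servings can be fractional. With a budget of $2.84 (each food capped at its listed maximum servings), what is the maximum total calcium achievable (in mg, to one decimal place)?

Calcium per dollar: orange 91.67, pasta 54.29, strawberries 47.69, bell pepper 20, brown rice 20.
Take 3 servings of orange: spends $1.80, +165.0 mg calcium (running total 165.0 mg).
Take 2 servings of pasta: spends $0.70, +38.0 mg calcium (running total 203.0 mg).
Take 0.5231 servings of strawberries: spends $0.34, +16.2 mg calcium (running total 219.2 mg).
Greedy by best ratio exhausts the cost allowance optimally: 219.2 mg.

219.2 mg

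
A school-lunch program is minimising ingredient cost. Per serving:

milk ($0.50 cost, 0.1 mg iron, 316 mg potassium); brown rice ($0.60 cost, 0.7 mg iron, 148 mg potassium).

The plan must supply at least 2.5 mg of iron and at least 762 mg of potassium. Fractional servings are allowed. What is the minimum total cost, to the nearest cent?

The cheapest plan sits at a corner of the feasible region — with two constraints it uses at most two foods.
milk only: max(2.5/0.1, 762/316) = 25 servings → $12.50.
brown rice only: max(2.5/0.7, 762/148) = 5.149 servings → $3.09.
milk + brown rice with both tight: 0.7917 servings and 3.458 servings → $2.47.
The minimum over all feasible corners is $2.47.

$2.47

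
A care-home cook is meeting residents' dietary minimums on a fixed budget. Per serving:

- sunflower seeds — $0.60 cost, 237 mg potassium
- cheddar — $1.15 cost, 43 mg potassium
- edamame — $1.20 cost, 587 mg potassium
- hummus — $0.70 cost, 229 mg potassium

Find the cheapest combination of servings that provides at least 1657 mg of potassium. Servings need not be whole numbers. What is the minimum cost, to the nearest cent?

Cost per mg of potassium: edamame $0.0020, sunflower seeds $0.0025, hummus $0.0031, cheddar $0.0267.
With no serving limits, use only edamame: 1657 mg / 587 mg = 2.823 servings × $1.20 = $3.39.

$3.39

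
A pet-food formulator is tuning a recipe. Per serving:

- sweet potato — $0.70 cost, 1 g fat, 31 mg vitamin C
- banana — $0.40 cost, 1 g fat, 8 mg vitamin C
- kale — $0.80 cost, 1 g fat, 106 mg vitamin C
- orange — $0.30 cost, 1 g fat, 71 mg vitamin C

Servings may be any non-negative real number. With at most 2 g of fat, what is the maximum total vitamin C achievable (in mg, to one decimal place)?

212.0 mg

Vitamin C per g fat: kale 106, orange 71, sweet potato 31, banana 8.
With no serving limits, spend the whole fat allowance on kale: 2 g / 1 g × 106 mg = 212.0 mg.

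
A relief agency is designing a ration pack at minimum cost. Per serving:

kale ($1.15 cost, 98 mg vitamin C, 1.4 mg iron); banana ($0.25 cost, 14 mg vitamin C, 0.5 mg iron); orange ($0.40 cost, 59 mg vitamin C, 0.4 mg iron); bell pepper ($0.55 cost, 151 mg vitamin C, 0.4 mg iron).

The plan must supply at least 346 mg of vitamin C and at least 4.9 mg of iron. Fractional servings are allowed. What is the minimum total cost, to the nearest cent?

Minimising a linear cost over {vitamin C ≥ 346, iron ≥ 4.9, servings ≥ 0} — the optimum is at a vertex, using one or two foods.
kale only: max(346/98, 4.9/1.4) = 3.531 servings → $4.06.
banana only: max(346/14, 4.9/0.5) = 24.71 servings → $6.18.
orange only: max(346/59, 4.9/0.4) = 12.25 servings → $4.90.
bell pepper only: max(346/151, 4.9/0.4) = 12.25 servings → $6.74.
kale + banana: the both-tight solution has a negative serving — not a feasible corner.
kale + orange with both tight: 3.472 servings and 0.09677 servings → $4.03.
kale + bell pepper with both tight: 3.493 servings and 0.02439 servings → $4.03.
banana + orange with both tight: 6.305 servings and 4.368 servings → $3.32.
banana + bell pepper with both tight: 8.605 servings and 1.494 servings → $2.97.
orange + bell pepper: the both-tight solution has a negative serving — not a feasible corner.
Cheapest feasible corner: $2.97.

$2.97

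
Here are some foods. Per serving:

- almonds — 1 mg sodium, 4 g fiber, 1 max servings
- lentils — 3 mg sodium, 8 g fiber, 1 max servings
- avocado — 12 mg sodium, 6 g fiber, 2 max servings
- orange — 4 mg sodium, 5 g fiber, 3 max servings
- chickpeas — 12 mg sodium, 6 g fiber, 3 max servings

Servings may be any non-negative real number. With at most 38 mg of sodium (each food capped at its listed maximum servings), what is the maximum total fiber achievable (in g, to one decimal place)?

38.0 g

Fiber per mg sodium: almonds 4, lentils 2.667, orange 1.25, avocado 0.5, chickpeas 0.5.
Take 1 serving of almonds: uses 1 mg sodium, +4.0 g fiber (running total 4.0 g).
Take 1 serving of lentils: uses 3 mg sodium, +8.0 g fiber (running total 12.0 g).
Take 3 servings of orange: uses 12 mg sodium, +15.0 g fiber (running total 27.0 g).
Take 1.833 servings of avocado: uses 22 mg sodium, +11.0 g fiber (running total 38.0 g).
Filling greedily by fiber-per-mg sodium is optimal for one linear limit, giving 38.0 g.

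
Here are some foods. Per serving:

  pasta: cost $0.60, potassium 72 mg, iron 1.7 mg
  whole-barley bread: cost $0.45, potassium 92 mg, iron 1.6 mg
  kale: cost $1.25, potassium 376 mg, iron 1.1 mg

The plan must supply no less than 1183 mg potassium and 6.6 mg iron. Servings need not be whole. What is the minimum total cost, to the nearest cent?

$4.27

A basic optimal solution has at most two foods positive. Try each food alone and each pair with both targets met exactly.
pasta only: max(1183/72, 6.6/1.7) = 16.43 servings → $9.86.
whole-barley bread only: max(1183/92, 6.6/1.6) = 12.86 servings → $5.79.
kale only: max(1183/376, 6.6/1.1) = 6 servings → $7.50.
pasta + whole-barley bread with both targets exact would need a negative amount; discard.
pasta + kale with both tight: 2.108 servings and 2.743 servings → $4.69.
whole-barley bread + kale with both tight: 2.359 servings and 2.569 servings → $4.27.
The minimum over all feasible corners is $4.27.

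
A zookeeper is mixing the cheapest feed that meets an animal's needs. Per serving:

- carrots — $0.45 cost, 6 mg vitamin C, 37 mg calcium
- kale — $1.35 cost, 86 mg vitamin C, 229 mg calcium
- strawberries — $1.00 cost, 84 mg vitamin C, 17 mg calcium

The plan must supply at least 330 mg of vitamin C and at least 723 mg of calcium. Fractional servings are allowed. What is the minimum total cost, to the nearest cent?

$4.94

For a min-cost LP with two ≥-constraints, a basic feasible solution has at most two positive variables.
carrots only: max(330/6, 723/37) = 55 servings → $24.75.
kale only: max(330/86, 723/229) = 3.837 servings → $5.18.
strawberries only: max(330/84, 723/17) = 42.53 servings → $42.53.
carrots + kale: intersection lies outside the first quadrant.
carrots + strawberries with both tight: 18.34 servings and 2.619 servings → $10.87.
kale + strawberries with both tight: 3.101 servings and 0.7535 servings → $4.94.
So the least-cost plan costs $4.94.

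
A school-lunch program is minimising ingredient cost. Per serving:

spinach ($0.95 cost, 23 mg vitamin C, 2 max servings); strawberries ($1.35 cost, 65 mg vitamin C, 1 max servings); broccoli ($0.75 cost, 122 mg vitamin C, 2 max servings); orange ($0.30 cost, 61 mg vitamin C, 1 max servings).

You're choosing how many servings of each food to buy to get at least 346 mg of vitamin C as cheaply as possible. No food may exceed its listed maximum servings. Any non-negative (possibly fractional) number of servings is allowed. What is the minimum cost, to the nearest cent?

$2.65

Cost per mg of vitamin C: orange $0.0049, broccoli $0.0061, strawberries $0.0208, spinach $0.0413.
Take 1 serving of orange: +61.0 mg vitamin C for $0.30 (total $0.30, still need 285.0 mg).
Take 2 servings of broccoli: +244.0 mg vitamin C for $1.50 (total $1.80, still need 41.0 mg).
Take 0.6308 servings of strawberries: +41.0 mg vitamin C for $0.85 (total $2.65, still need 0.0 mg).
Filling from the cheapest source first is optimal under one linear minimum: $2.65.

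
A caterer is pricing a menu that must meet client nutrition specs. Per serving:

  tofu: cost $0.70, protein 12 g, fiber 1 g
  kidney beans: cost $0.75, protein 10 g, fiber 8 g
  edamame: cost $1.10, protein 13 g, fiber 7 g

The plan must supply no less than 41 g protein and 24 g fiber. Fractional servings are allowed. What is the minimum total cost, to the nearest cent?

With two linear requirements the optimum uses one or two foods; enumerate the corners.
tofu only: max(41/12, 24/1) = 24 servings → $16.80.
kidney beans only: max(41/10, 24/8) = 4.1 servings → $3.08.
edamame only: max(41/13, 24/7) = 3.429 servings → $3.77.
tofu + kidney beans with both tight: 1.023 servings and 2.872 servings → $2.87.
tofu + edamame: intersection lies outside the first quadrant.
kidney beans + edamame with both tight: 0.7353 servings and 2.588 servings → $3.40.
The minimum over all feasible corners is $2.87.

$2.87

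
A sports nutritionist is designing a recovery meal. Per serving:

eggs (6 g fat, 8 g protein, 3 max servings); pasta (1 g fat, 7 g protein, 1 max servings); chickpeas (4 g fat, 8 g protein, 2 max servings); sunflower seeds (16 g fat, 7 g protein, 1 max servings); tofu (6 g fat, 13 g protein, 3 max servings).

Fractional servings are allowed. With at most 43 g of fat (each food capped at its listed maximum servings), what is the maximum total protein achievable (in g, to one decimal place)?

83.3 g

Protein per g fat: pasta 7, tofu 2.167, chickpeas 2, eggs 1.333, sunflower seeds 0.4375.
Take 1 serving of pasta: uses 1 g fat, +7.0 g protein (running total 7.0 g).
Take 3 servings of tofu: uses 18 g fat, +39.0 g protein (running total 46.0 g).
Take 2 servings of chickpeas: uses 8 g fat, +16.0 g protein (running total 62.0 g).
Take 2.667 servings of eggs: uses 16 g fat, +21.3 g protein (running total 83.3 g).
Filling greedily by protein-per-g fat is optimal for one linear limit, giving 83.3 g.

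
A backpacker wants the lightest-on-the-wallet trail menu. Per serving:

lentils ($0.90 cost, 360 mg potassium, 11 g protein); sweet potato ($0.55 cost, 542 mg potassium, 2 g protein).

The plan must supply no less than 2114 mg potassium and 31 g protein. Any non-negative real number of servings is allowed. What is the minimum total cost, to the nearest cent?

$3.43

With two linear requirements the optimum uses one or two foods; enumerate the corners.
lentils only: max(2114/360, 31/11) = 5.872 servings → $5.29.
sweet potato only: max(2114/542, 31/2) = 15.5 servings → $8.53.
lentils + sweet potato with both tight: 2.399 servings and 2.307 servings → $3.43.
So the least-cost plan costs $3.43.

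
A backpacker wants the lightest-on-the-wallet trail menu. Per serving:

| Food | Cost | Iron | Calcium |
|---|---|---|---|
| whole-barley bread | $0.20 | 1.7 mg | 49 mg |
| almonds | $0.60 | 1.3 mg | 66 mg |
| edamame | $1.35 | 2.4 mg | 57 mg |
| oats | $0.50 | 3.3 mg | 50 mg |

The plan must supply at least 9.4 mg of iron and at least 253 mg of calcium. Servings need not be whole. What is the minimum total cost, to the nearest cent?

$1.11

For a min-cost LP with two ≥-constraints, a basic feasible solution has at most two positive variables.
whole-barley bread only: max(9.4/1.7, 253/49) = 5.529 servings → $1.11.
almonds only: max(9.4/1.3, 253/66) = 7.231 servings → $4.34.
edamame only: max(9.4/2.4, 253/57) = 4.439 servings → $5.99.
oats only: max(9.4/3.3, 253/50) = 5.06 servings → $2.53.
whole-barley bread + almonds with both targets exact would need a negative amount; discard.
whole-barley bread + edamame with both tight: 3.449 servings and 1.473 servings → $2.68.
whole-barley bread + oats with both tight: 4.757 servings and 0.3977 servings → $1.15.
almonds + edamame with both tight: 0.847 servings and 3.458 servings → $5.18.
almonds + oats with both tight: 2.388 servings and 1.908 servings → $2.39.
edamame + oats: intersection lies outside the first quadrant.
So the least-cost plan costs $1.11.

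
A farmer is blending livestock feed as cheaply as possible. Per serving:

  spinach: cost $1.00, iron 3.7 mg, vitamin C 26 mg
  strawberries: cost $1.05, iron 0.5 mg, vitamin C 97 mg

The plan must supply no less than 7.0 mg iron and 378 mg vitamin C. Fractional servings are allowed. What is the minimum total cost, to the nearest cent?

$5.11

An LP optimum is at a vertex; with two nutrient constraints at most two foods are used. Check each candidate.
spinach only: max(7.0/3.7, 378/26) = 14.54 servings → $14.54.
strawberries only: max(7.0/0.5, 378/97) = 14 servings → $14.70.
spinach + strawberries with both tight: 1.417 servings and 3.517 servings → $5.11.
So the least-cost plan costs $5.11.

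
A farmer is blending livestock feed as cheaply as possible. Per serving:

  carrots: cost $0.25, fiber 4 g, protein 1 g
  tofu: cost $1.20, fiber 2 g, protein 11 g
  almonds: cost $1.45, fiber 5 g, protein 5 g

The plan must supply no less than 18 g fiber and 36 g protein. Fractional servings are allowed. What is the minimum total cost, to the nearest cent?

$4.35

Minimising a linear cost over {fiber ≥ 18, protein ≥ 36, servings ≥ 0} — the optimum is at a vertex, using one or two foods.
carrots only: max(18/4, 36/1) = 36 servings → $9.00.
tofu only: max(18/2, 36/11) = 9 servings → $10.80.
almonds only: max(18/5, 36/5) = 7.2 servings → $10.44.
carrots + tofu with both tight: 3 servings and 3 servings → $4.35.
carrots + almonds with both targets exact would need a negative amount; discard.
tofu + almonds with both tight: 2 servings and 2.8 servings → $6.46.
Cheapest feasible corner: $4.35.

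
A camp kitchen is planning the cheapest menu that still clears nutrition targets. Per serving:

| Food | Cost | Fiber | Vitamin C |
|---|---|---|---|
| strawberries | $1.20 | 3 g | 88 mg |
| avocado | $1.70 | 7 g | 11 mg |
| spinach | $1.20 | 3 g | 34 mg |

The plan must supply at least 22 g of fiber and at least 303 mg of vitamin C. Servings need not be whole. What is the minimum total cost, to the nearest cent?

Check every corner: each single food scaled to meet both minima, and each pair solved so both constraints bind.
strawberries only: max(22/3, 303/88) = 7.333 servings → $8.80.
avocado only: max(22/7, 303/11) = 27.55 servings → $46.83.
spinach only: max(22/3, 303/34) = 8.912 servings → $10.69.
strawberries + avocado with both tight: 3.223 servings and 1.762 servings → $6.86.
strawberries + spinach with both tight: 0.9938 servings and 6.34 servings → $8.80.
avocado + spinach: intersection lies outside the first quadrant.
Cheapest feasible corner: $6.86.

$6.86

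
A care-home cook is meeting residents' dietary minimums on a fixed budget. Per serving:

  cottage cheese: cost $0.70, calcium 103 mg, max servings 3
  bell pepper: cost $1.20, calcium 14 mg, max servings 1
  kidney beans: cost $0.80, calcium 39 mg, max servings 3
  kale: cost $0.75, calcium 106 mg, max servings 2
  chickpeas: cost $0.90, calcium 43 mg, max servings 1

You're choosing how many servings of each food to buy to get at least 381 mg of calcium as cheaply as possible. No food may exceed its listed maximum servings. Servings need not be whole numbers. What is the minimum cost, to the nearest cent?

Cost per mg of calcium: cottage cheese $0.0068, kale $0.0071, kidney beans $0.0205, chickpeas $0.0209, bell pepper $0.0857.
Take 3 servings of cottage cheese: +309.0 mg calcium for $2.10 (total $2.10, still need 72.0 mg).
Take 0.6792 servings of kale: +72.0 mg calcium for $0.51 (total $2.61, still need 0.0 mg).
Greedy by cheapest-per-mg is optimal for a single linear constraint, so the minimum cost is $2.61.

$2.61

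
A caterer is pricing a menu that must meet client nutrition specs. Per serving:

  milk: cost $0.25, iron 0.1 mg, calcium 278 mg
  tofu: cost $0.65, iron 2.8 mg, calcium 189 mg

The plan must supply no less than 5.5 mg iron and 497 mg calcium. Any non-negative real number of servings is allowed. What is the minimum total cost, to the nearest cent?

$1.38

At the optimum either one food covers both requirements or two foods hit both targets exactly; no other combination can be cheaper.
milk only: max(5.5/0.1, 497/278) = 55 servings → $13.75.
tofu only: max(5.5/2.8, 497/189) = 2.63 servings → $1.71.
milk + tofu with both tight: 0.4636 servings and 1.948 servings → $1.38.
So the least-cost plan costs $1.38.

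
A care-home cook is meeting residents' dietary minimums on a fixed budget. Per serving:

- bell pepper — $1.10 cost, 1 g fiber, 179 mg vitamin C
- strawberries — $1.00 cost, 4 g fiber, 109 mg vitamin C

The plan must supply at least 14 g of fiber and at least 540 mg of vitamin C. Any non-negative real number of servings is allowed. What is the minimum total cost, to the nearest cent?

Compare the cost at each extreme point of the feasible region.
bell pepper only: max(14/1, 540/179) = 14 servings → $15.40.
strawberries only: max(14/4, 540/109) = 4.954 servings → $4.95.
bell pepper + strawberries with both tight: 1.044 servings and 3.239 servings → $4.39.
So the least-cost plan costs $4.39.

$4.39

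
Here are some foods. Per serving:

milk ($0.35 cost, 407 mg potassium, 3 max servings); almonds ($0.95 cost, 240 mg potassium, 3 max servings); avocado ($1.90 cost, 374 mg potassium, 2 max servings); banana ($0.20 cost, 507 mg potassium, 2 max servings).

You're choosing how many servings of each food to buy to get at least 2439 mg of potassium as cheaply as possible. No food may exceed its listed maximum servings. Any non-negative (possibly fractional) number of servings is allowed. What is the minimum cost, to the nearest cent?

$2.26

Cost per mg of potassium: banana $0.0004, milk $0.0009, almonds $0.0040, avocado $0.0051.
Take 2 servings of banana: +1014.0 mg potassium for $0.40 (total $0.40, still need 1425.0 mg).
Take 3 servings of milk: +1221.0 mg potassium for $1.05 (total $1.45, still need 204.0 mg).
Take 0.85 servings of almonds: +204.0 mg potassium for $0.81 (total $2.26, still need 0.0 mg).
Greedy by cheapest-per-mg is optimal for a single linear constraint, so the minimum cost is $2.26.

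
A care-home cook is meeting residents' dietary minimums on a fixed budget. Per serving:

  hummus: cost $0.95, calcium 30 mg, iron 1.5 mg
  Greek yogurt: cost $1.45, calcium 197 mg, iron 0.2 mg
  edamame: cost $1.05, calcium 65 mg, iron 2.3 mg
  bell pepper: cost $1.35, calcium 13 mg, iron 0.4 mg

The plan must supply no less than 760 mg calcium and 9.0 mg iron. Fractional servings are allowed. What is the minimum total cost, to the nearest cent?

This is a tiny linear program; its minimum lies at a vertex of the feasible set. List the vertices and price them.
hummus only: max(760/30, 9.0/1.5) = 25.33 servings → $24.07.
Greek yogurt only: max(760/197, 9.0/0.2) = 45 servings → $65.25.
edamame only: max(760/65, 9.0/2.3) = 11.69 servings → $12.28.
bell pepper only: max(760/13, 9.0/0.4) = 58.46 servings → $78.92.
hummus + Greek yogurt with both tight: 5.599 servings and 3.005 servings → $9.68.
hummus + edamame: intersection lies outside the first quadrant.
hummus + bell pepper: intersection lies outside the first quadrant.
Greek yogurt + edamame with both tight: 2.643 servings and 3.683 servings → $7.70.
Greek yogurt + bell pepper with both tight: 2.454 servings and 21.27 servings → $32.28.
edamame + bell pepper: intersection lies outside the first quadrant.
Cheapest feasible corner: $7.70.

$7.70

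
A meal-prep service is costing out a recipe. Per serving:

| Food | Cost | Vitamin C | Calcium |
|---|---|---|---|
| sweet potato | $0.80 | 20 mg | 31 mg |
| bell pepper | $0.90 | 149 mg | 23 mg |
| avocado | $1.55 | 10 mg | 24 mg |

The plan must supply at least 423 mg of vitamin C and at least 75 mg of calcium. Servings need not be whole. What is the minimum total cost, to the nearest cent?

$2.79

Two binding constraints pin down two serving amounts, so the optimal mix uses at most two foods. The candidates are each food alone (scaled to the tighter of vitamin C/calcium) and each pair with both constraints tight.
sweet potato only: max(423/20, 75/31) = 21.15 servings → $16.92.
bell pepper only: max(423/149, 75/23) = 3.261 servings → $2.93.
avocado only: max(423/10, 75/24) = 42.3 servings → $65.56.
sweet potato + bell pepper with both tight: 0.3477 servings and 2.792 servings → $2.79.
sweet potato + avocado: the both-tight solution has a negative serving — not a feasible corner.
bell pepper + avocado with both tight: 2.81 servings and 0.4322 servings → $3.20.
So the least-cost plan costs $2.79.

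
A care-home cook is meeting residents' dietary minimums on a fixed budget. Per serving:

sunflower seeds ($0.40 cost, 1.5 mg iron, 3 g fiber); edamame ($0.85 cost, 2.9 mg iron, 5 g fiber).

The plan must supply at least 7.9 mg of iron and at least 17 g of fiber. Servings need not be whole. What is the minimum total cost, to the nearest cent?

$2.27

A basic optimal solution has at most two foods positive. Try each food alone and each pair with both targets met exactly.
sunflower seeds only: max(7.9/1.5, 17/3) = 5.667 servings → $2.27.
edamame only: max(7.9/2.9, 17/5) = 3.4 servings → $2.89.
sunflower seeds + edamame: intersection lies outside the first quadrant.
So the least-cost plan costs $2.27.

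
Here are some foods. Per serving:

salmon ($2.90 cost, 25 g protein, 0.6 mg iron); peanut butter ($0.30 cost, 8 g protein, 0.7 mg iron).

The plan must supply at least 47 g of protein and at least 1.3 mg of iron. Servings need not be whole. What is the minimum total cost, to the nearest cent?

$1.76

salmon only: max(47/25, 1.3/0.6) = 2.167 servings → $6.28.
peanut butter only: max(47/8, 1.3/0.7) = 5.875 servings → $1.76.
salmon + peanut butter with both tight: 1.772 servings and 0.3386 servings → $5.24.
Cheapest feasible corner: $1.76.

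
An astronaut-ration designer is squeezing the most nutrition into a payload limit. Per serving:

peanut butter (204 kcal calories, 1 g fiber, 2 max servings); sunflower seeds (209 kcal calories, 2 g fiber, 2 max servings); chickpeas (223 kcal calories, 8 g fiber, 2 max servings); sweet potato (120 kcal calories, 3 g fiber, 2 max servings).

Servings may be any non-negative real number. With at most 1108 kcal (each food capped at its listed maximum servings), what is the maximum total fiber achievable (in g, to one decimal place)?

26.0 g

Fiber per kcal: chickpeas 0.03587, sweet potato 0.025, sunflower seeds 0.009569, peanut butter 0.004902.
Take 2 servings of chickpeas: uses 446 kcal, +16.0 g fiber (running total 16.0 g).
Take 2 servings of sweet potato: uses 240 kcal, +6.0 g fiber (running total 22.0 g).
Take 2 servings of sunflower seeds: uses 418 kcal, +4.0 g fiber (running total 26.0 g).
Take 0.01961 servings of peanut butter: uses 4 kcal, +0.0 g fiber (running total 26.0 g).
Filling greedily by fiber-per-kcal is optimal for one linear limit, giving 26.0 g.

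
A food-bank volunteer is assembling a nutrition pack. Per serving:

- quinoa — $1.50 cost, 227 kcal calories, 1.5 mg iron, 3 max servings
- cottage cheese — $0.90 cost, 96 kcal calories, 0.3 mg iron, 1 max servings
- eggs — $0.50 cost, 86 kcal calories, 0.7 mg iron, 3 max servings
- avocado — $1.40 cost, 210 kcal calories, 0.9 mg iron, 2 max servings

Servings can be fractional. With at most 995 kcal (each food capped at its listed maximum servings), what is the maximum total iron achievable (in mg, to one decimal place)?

Iron per kcal: eggs 0.00814, quinoa 0.006608, avocado 0.004286, cottage cheese 0.003125.
Take 3 servings of eggs: uses 258 kcal, +2.1 mg iron (running total 2.1 mg).
Take 3 servings of quinoa: uses 681 kcal, +4.5 mg iron (running total 6.6 mg).
Take 0.2667 servings of avocado: uses 56 kcal, +0.2 mg iron (running total 6.8 mg).
Filling greedily by iron-per-kcal is optimal for one linear limit, giving 6.8 mg.

6.8 mg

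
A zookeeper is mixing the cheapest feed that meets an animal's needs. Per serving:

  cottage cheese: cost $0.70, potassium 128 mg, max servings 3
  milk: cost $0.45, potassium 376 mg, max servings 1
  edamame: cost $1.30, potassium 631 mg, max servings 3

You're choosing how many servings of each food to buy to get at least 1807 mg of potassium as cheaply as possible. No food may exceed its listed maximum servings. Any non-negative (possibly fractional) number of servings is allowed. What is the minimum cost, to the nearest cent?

Cost per mg of potassium: milk $0.0012, edamame $0.0021, cottage cheese $0.0055.
Take 1 serving of milk: +376.0 mg potassium for $0.45 (total $0.45, still need 1431.0 mg).
Take 2.268 servings of edamame: +1431.0 mg potassium for $2.95 (total $3.40, still need 0.0 mg).
Greedy by cheapest-per-mg is optimal for a single linear constraint, so the minimum cost is $3.40.

$3.40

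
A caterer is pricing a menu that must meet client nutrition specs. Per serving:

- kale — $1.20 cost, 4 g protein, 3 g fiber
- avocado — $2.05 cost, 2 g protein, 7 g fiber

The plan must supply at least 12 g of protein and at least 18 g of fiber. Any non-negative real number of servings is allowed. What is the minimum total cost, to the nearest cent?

Check every corner: each single food scaled to meet both minima, and each pair solved so both constraints bind.
kale only: max(12/4, 18/3) = 6 servings → $7.20.
avocado only: max(12/2, 18/7) = 6 servings → $12.30.
kale + avocado with both tight: 2.182 servings and 1.636 servings → $5.97.
Cheapest feasible corner: $5.97.

$5.97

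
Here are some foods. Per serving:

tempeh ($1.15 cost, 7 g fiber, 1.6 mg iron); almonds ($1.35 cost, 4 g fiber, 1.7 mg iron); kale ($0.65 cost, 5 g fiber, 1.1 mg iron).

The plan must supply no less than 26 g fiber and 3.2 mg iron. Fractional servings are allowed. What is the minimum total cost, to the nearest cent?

$3.38

tempeh only: max(26/7, 3.2/1.6) = 3.714 servings → $4.27.
almonds only: max(26/4, 3.2/1.7) = 6.5 servings → $8.78.
kale only: max(26/5, 3.2/1.1) = 5.2 servings → $3.38.
tempeh + almonds: the both-tight solution has a negative serving — not a feasible corner.
tempeh + kale: intersection lies outside the first quadrant.
almonds + kale: the both-tight solution has a negative serving — not a feasible corner.
Cheapest feasible corner: $3.38.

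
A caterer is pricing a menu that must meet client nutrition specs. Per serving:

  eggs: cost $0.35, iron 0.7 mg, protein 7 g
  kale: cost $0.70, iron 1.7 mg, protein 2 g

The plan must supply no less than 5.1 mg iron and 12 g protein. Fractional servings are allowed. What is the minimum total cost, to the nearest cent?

Minimising a linear cost over {iron ≥ 5.1, protein ≥ 12, servings ≥ 0} — the optimum is at a vertex, using one or two foods.
eggs only: max(5.1/0.7, 12/7) = 7.286 servings → $2.55.
kale only: max(5.1/1.7, 12/2) = 6 servings → $4.20.
eggs + kale with both tight: 0.9714 servings and 2.6 servings → $2.16.
So the least-cost plan costs $2.16.

$2.16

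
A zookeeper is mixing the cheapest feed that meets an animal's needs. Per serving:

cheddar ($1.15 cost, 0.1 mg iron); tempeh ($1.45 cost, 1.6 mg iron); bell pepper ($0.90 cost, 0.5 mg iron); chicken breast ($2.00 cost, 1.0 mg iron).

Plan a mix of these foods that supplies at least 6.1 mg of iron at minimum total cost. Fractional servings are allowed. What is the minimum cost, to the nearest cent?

Cost per mg of iron: tempeh $0.9062, bell pepper $1.8000, chicken breast $2.0000, cheddar $11.5000.
With no serving limits, use only tempeh: 6.1 mg / 1.6 mg = 3.812 servings × $1.45 = $5.53.

$5.53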